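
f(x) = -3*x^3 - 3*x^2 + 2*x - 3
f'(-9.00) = -673.00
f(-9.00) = 1923.00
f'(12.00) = -1366.00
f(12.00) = -5595.00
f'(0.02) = 1.88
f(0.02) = -2.96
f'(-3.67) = -97.20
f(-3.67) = 97.55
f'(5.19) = -271.56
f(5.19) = -492.82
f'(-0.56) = 2.54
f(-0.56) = -4.53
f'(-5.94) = -279.91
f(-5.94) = 508.02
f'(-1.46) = -8.42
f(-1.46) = -2.98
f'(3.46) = -126.50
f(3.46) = -156.26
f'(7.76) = -586.52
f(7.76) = -1570.00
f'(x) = -9*x^2 - 6*x + 2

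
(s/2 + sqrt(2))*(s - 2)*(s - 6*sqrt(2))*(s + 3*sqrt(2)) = s^4/2 - s^3 - sqrt(2)*s^3/2 - 24*s^2 + sqrt(2)*s^2 - 36*sqrt(2)*s + 48*s + 72*sqrt(2)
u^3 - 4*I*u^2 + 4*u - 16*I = (u - 4*I)*(u - 2*I)*(u + 2*I)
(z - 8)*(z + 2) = z^2 - 6*z - 16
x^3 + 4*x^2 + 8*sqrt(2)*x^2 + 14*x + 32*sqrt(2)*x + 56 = (x + 4)*(x + sqrt(2))*(x + 7*sqrt(2))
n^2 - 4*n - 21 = (n - 7)*(n + 3)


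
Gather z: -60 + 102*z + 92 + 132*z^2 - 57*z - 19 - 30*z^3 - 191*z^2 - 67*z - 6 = -30*z^3 - 59*z^2 - 22*z + 7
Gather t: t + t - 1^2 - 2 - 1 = 2*t - 4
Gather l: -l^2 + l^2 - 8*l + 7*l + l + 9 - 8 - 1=0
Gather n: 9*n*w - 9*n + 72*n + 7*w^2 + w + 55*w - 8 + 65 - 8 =n*(9*w + 63) + 7*w^2 + 56*w + 49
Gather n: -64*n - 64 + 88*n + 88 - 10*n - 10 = 14*n + 14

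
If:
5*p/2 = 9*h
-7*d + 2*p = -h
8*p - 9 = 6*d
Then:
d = 123/254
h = 105/254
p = 189/127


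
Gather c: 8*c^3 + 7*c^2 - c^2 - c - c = 8*c^3 + 6*c^2 - 2*c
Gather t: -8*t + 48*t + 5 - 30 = 40*t - 25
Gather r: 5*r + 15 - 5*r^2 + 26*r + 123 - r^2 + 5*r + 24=-6*r^2 + 36*r + 162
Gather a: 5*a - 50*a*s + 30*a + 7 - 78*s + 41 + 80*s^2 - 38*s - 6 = a*(35 - 50*s) + 80*s^2 - 116*s + 42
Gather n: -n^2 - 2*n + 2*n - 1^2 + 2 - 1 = -n^2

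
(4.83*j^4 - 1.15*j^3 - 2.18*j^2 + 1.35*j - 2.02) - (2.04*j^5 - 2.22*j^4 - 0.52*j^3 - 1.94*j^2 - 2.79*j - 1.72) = -2.04*j^5 + 7.05*j^4 - 0.63*j^3 - 0.24*j^2 + 4.14*j - 0.3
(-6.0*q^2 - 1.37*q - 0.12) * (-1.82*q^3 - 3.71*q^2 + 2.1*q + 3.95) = 10.92*q^5 + 24.7534*q^4 - 7.2989*q^3 - 26.1318*q^2 - 5.6635*q - 0.474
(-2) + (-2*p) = -2*p - 2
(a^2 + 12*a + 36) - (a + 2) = a^2 + 11*a + 34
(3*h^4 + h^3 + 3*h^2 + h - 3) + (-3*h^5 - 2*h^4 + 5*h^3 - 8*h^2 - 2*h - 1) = -3*h^5 + h^4 + 6*h^3 - 5*h^2 - h - 4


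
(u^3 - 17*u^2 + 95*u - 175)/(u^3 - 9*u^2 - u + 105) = (u - 5)/(u + 3)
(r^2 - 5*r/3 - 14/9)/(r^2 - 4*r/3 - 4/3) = (r - 7/3)/(r - 2)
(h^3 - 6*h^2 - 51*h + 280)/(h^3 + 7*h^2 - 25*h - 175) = (h - 8)/(h + 5)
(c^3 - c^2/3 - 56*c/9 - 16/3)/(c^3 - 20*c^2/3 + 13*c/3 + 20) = (c + 4/3)/(c - 5)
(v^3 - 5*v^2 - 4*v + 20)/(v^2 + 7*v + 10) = (v^2 - 7*v + 10)/(v + 5)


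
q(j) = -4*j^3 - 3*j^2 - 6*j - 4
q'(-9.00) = -924.00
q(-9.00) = 2723.00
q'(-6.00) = -402.00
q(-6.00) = 788.00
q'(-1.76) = -32.61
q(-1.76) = 19.07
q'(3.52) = -175.80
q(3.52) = -236.75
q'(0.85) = -19.77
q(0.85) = -13.72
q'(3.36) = -161.64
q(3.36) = -209.76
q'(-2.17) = -49.49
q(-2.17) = 35.77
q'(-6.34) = -450.31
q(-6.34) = 932.81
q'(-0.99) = -11.82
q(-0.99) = 2.88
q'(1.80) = -55.68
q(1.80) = -47.85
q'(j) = -12*j^2 - 6*j - 6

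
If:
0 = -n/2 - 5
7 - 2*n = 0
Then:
No Solution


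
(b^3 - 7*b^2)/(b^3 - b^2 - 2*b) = b*(7 - b)/(-b^2 + b + 2)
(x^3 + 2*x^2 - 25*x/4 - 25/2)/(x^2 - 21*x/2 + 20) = (x^2 + 9*x/2 + 5)/(x - 8)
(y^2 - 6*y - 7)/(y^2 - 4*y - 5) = (y - 7)/(y - 5)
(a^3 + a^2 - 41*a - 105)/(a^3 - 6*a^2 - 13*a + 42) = (a + 5)/(a - 2)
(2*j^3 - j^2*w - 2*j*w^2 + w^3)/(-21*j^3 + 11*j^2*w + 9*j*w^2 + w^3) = (-2*j^2 - j*w + w^2)/(21*j^2 + 10*j*w + w^2)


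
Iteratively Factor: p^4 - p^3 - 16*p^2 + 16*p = (p - 1)*(p^3 - 16*p) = p*(p - 1)*(p^2 - 16) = p*(p - 1)*(p + 4)*(p - 4)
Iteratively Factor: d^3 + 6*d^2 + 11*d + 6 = (d + 2)*(d^2 + 4*d + 3) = (d + 1)*(d + 2)*(d + 3)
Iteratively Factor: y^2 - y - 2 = (y - 2)*(y + 1)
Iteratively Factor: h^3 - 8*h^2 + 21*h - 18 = (h - 2)*(h^2 - 6*h + 9) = (h - 3)*(h - 2)*(h - 3)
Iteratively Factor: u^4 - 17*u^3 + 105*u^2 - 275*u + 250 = (u - 5)*(u^3 - 12*u^2 + 45*u - 50) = (u - 5)^2*(u^2 - 7*u + 10) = (u - 5)^3*(u - 2)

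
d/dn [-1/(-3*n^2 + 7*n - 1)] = (7 - 6*n)/(3*n^2 - 7*n + 1)^2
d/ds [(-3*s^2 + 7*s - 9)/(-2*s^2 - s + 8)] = (17*s^2 - 84*s + 47)/(4*s^4 + 4*s^3 - 31*s^2 - 16*s + 64)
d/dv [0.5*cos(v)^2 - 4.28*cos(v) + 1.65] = (4.28 - 1.0*cos(v))*sin(v)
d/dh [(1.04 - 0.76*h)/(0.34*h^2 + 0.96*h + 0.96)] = (0.2584*h^2 - 0.7072*h - 1.728)/(0.1156*h^4 + 0.6528*h^3 + 1.5744*h^2 + 1.8432*h + 0.9216)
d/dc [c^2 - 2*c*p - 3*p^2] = 2*c - 2*p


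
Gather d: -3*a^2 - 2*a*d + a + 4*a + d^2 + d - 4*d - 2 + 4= -3*a^2 + 5*a + d^2 + d*(-2*a - 3) + 2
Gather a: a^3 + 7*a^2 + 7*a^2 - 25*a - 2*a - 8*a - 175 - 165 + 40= a^3 + 14*a^2 - 35*a - 300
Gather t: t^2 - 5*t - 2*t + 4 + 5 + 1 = t^2 - 7*t + 10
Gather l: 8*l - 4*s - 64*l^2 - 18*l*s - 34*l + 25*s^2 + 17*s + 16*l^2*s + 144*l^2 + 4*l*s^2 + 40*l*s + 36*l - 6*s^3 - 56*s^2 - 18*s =l^2*(16*s + 80) + l*(4*s^2 + 22*s + 10) - 6*s^3 - 31*s^2 - 5*s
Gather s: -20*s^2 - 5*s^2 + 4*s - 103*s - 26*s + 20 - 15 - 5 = -25*s^2 - 125*s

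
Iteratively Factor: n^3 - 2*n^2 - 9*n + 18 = (n + 3)*(n^2 - 5*n + 6) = (n - 3)*(n + 3)*(n - 2)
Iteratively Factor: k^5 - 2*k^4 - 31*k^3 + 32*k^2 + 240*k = (k + 3)*(k^4 - 5*k^3 - 16*k^2 + 80*k) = (k - 4)*(k + 3)*(k^3 - k^2 - 20*k) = (k - 5)*(k - 4)*(k + 3)*(k^2 + 4*k) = k*(k - 5)*(k - 4)*(k + 3)*(k + 4)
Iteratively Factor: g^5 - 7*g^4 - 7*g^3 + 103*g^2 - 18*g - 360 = (g + 2)*(g^4 - 9*g^3 + 11*g^2 + 81*g - 180) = (g + 2)*(g + 3)*(g^3 - 12*g^2 + 47*g - 60) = (g - 4)*(g + 2)*(g + 3)*(g^2 - 8*g + 15) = (g - 5)*(g - 4)*(g + 2)*(g + 3)*(g - 3)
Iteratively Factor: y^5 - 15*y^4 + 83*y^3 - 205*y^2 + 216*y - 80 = (y - 4)*(y^4 - 11*y^3 + 39*y^2 - 49*y + 20) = (y - 4)*(y - 1)*(y^3 - 10*y^2 + 29*y - 20) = (y - 5)*(y - 4)*(y - 1)*(y^2 - 5*y + 4) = (y - 5)*(y - 4)^2*(y - 1)*(y - 1)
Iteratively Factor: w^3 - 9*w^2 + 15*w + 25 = (w + 1)*(w^2 - 10*w + 25) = (w - 5)*(w + 1)*(w - 5)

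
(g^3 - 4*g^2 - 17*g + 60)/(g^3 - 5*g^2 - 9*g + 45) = (g + 4)/(g + 3)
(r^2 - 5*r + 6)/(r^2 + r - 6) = (r - 3)/(r + 3)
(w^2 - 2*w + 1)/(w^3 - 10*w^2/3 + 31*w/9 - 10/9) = 9*(w - 1)/(9*w^2 - 21*w + 10)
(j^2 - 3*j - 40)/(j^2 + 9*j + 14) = (j^2 - 3*j - 40)/(j^2 + 9*j + 14)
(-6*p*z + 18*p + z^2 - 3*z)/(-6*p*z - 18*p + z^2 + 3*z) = (z - 3)/(z + 3)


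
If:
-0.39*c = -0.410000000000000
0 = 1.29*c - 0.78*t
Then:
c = 1.05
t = 1.74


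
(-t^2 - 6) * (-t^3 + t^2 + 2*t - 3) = t^5 - t^4 + 4*t^3 - 3*t^2 - 12*t + 18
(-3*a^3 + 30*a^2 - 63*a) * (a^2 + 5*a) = -3*a^5 + 15*a^4 + 87*a^3 - 315*a^2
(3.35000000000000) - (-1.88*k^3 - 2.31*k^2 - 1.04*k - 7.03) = 1.88*k^3 + 2.31*k^2 + 1.04*k + 10.38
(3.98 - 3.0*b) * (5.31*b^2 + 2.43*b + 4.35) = -15.93*b^3 + 13.8438*b^2 - 3.3786*b + 17.313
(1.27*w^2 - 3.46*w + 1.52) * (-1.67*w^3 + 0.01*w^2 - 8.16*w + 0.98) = -2.1209*w^5 + 5.7909*w^4 - 12.9362*w^3 + 29.4934*w^2 - 15.794*w + 1.4896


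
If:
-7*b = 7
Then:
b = -1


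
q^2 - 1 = (q - 1)*(q + 1)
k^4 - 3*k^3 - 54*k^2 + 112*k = k*(k - 8)*(k - 2)*(k + 7)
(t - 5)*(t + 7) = t^2 + 2*t - 35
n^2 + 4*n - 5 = (n - 1)*(n + 5)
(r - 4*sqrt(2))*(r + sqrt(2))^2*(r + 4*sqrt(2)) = r^4 + 2*sqrt(2)*r^3 - 30*r^2 - 64*sqrt(2)*r - 64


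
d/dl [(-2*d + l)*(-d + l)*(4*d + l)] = -10*d^2 + 2*d*l + 3*l^2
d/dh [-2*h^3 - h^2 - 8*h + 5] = -6*h^2 - 2*h - 8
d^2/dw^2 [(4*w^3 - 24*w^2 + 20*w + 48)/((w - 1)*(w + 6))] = 48*(11*w^3 - 27*w^2 + 63*w + 51)/(w^6 + 15*w^5 + 57*w^4 - 55*w^3 - 342*w^2 + 540*w - 216)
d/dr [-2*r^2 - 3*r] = -4*r - 3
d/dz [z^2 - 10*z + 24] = 2*z - 10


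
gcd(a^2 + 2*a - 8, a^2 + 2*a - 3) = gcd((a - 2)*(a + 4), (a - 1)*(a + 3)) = 1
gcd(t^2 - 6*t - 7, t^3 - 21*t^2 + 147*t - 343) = t - 7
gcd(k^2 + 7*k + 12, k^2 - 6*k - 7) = 1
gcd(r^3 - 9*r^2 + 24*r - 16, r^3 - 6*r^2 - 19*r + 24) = r - 1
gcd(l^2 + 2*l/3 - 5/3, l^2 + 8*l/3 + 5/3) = l + 5/3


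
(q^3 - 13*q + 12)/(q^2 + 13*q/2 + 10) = 2*(q^2 - 4*q + 3)/(2*q + 5)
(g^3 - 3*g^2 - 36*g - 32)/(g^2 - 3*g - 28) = (g^2 - 7*g - 8)/(g - 7)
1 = 1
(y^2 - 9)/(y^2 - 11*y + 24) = (y + 3)/(y - 8)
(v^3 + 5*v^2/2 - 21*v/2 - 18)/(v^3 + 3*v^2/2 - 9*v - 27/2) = (v + 4)/(v + 3)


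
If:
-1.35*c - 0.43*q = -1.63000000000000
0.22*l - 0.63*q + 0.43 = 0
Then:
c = 1.20740740740741 - 0.318518518518519*q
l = 2.86363636363636*q - 1.95454545454545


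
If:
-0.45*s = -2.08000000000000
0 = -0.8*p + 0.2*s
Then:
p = 1.16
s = 4.62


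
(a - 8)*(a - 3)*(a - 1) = a^3 - 12*a^2 + 35*a - 24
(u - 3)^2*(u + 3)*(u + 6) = u^4 + 3*u^3 - 27*u^2 - 27*u + 162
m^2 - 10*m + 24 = (m - 6)*(m - 4)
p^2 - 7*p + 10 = (p - 5)*(p - 2)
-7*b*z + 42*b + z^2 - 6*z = (-7*b + z)*(z - 6)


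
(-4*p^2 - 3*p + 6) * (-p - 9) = 4*p^3 + 39*p^2 + 21*p - 54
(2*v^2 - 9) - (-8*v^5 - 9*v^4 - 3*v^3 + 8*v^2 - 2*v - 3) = 8*v^5 + 9*v^4 + 3*v^3 - 6*v^2 + 2*v - 6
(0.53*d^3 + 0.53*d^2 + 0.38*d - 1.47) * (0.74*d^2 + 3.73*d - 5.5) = 0.3922*d^5 + 2.3691*d^4 - 0.6569*d^3 - 2.5854*d^2 - 7.5731*d + 8.085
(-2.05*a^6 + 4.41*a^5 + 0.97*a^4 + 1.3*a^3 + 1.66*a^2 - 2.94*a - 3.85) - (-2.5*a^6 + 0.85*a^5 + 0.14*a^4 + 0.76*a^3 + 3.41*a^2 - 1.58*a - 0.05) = 0.45*a^6 + 3.56*a^5 + 0.83*a^4 + 0.54*a^3 - 1.75*a^2 - 1.36*a - 3.8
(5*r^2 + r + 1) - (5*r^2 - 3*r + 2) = 4*r - 1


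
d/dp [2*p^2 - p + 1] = 4*p - 1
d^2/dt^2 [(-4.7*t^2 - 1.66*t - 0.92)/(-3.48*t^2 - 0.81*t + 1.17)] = (5.6843418860808e-14*t^4 + 13.709808*t^3 + 181.668528*t^2 + 56.112912*t + 24.712992)/(42.144192*t^6 + 29.428272*t^5 - 35.65782*t^4 - 19.256535*t^3 + 11.988405*t^2 + 3.326427*t - 1.601613)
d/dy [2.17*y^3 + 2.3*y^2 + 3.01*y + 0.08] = 6.51*y^2 + 4.6*y + 3.01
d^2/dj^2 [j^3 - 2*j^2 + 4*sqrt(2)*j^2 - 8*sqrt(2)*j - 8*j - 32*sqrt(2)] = 6*j - 4 + 8*sqrt(2)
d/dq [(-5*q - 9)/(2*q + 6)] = -3/(q^2 + 6*q + 9)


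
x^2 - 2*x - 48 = (x - 8)*(x + 6)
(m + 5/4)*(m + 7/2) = m^2 + 19*m/4 + 35/8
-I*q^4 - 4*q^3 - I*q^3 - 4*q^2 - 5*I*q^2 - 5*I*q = q*(q - 5*I)*(q + I)*(-I*q - I)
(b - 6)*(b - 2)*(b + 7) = b^3 - b^2 - 44*b + 84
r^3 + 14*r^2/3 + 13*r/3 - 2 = (r - 1/3)*(r + 2)*(r + 3)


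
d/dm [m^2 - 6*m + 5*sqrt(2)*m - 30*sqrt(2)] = 2*m - 6 + 5*sqrt(2)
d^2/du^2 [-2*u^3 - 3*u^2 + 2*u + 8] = -12*u - 6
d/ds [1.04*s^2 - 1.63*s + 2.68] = 2.08*s - 1.63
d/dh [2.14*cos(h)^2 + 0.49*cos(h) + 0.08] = -(4.28*cos(h) + 0.49)*sin(h)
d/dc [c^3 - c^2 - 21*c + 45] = 3*c^2 - 2*c - 21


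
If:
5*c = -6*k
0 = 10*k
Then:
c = 0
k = 0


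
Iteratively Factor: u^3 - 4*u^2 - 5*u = (u + 1)*(u^2 - 5*u) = (u - 5)*(u + 1)*(u)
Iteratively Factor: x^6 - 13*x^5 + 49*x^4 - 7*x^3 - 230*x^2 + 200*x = (x + 2)*(x^5 - 15*x^4 + 79*x^3 - 165*x^2 + 100*x) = (x - 1)*(x + 2)*(x^4 - 14*x^3 + 65*x^2 - 100*x) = (x - 4)*(x - 1)*(x + 2)*(x^3 - 10*x^2 + 25*x) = (x - 5)*(x - 4)*(x - 1)*(x + 2)*(x^2 - 5*x) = x*(x - 5)*(x - 4)*(x - 1)*(x + 2)*(x - 5)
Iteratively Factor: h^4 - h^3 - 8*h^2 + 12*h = (h)*(h^3 - h^2 - 8*h + 12) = h*(h + 3)*(h^2 - 4*h + 4) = h*(h - 2)*(h + 3)*(h - 2)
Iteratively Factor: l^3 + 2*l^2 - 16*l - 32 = (l + 2)*(l^2 - 16) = (l - 4)*(l + 2)*(l + 4)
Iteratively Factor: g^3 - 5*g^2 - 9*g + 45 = (g - 5)*(g^2 - 9) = (g - 5)*(g - 3)*(g + 3)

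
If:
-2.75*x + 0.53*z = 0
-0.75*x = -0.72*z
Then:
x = 0.00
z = 0.00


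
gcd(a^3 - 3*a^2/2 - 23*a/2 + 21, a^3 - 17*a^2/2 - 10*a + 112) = a + 7/2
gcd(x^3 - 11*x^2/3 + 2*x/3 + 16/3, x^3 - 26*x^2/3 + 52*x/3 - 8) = x - 2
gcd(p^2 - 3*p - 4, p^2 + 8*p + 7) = p + 1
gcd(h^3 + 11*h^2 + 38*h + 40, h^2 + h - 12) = h + 4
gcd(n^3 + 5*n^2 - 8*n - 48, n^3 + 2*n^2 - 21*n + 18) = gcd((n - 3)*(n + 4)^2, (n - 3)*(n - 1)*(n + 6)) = n - 3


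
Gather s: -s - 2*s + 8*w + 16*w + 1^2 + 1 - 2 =-3*s + 24*w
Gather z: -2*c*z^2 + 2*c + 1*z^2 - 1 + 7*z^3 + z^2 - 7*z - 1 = 2*c + 7*z^3 + z^2*(2 - 2*c) - 7*z - 2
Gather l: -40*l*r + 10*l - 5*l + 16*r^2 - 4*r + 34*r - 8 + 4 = l*(5 - 40*r) + 16*r^2 + 30*r - 4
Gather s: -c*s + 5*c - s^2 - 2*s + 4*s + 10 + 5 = 5*c - s^2 + s*(2 - c) + 15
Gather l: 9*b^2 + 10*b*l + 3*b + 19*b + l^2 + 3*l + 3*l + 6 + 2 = 9*b^2 + 22*b + l^2 + l*(10*b + 6) + 8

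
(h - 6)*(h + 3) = h^2 - 3*h - 18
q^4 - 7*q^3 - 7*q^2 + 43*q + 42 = (q - 7)*(q - 3)*(q + 1)*(q + 2)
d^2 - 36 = (d - 6)*(d + 6)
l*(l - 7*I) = l^2 - 7*I*l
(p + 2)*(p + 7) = p^2 + 9*p + 14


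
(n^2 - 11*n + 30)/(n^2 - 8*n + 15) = (n - 6)/(n - 3)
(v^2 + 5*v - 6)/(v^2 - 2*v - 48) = (v - 1)/(v - 8)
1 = 1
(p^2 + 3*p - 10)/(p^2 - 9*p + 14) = (p + 5)/(p - 7)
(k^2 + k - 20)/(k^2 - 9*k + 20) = (k + 5)/(k - 5)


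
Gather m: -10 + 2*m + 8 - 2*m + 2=0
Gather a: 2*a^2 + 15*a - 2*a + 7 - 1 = 2*a^2 + 13*a + 6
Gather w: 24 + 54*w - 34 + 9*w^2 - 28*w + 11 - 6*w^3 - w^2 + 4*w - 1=-6*w^3 + 8*w^2 + 30*w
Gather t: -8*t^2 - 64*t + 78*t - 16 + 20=-8*t^2 + 14*t + 4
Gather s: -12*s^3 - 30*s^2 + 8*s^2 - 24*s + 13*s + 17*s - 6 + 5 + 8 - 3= -12*s^3 - 22*s^2 + 6*s + 4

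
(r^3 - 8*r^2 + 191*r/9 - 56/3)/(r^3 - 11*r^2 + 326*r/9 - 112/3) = (r - 3)/(r - 6)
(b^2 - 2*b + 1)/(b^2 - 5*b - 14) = (-b^2 + 2*b - 1)/(-b^2 + 5*b + 14)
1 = 1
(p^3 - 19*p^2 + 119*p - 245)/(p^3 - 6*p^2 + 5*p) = (p^2 - 14*p + 49)/(p*(p - 1))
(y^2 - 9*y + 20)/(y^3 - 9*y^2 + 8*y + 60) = (y - 4)/(y^2 - 4*y - 12)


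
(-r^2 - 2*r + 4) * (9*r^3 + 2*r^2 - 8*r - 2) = -9*r^5 - 20*r^4 + 40*r^3 + 26*r^2 - 28*r - 8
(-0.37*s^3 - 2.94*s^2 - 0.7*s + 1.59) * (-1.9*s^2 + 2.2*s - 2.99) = 0.703*s^5 + 4.772*s^4 - 4.0317*s^3 + 4.2296*s^2 + 5.591*s - 4.7541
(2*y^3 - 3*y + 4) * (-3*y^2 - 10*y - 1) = -6*y^5 - 20*y^4 + 7*y^3 + 18*y^2 - 37*y - 4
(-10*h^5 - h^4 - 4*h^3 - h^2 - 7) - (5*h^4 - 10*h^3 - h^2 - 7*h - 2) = -10*h^5 - 6*h^4 + 6*h^3 + 7*h - 5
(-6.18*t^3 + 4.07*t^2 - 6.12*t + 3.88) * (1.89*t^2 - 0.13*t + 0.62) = -11.6802*t^5 + 8.4957*t^4 - 15.9275*t^3 + 10.6522*t^2 - 4.2988*t + 2.4056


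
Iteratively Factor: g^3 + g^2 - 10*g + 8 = (g + 4)*(g^2 - 3*g + 2) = (g - 2)*(g + 4)*(g - 1)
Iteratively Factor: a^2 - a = (a - 1)*(a)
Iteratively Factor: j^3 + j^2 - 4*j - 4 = (j - 2)*(j^2 + 3*j + 2) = (j - 2)*(j + 1)*(j + 2)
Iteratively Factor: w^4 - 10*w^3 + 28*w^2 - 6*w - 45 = (w - 3)*(w^3 - 7*w^2 + 7*w + 15) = (w - 5)*(w - 3)*(w^2 - 2*w - 3) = (w - 5)*(w - 3)^2*(w + 1)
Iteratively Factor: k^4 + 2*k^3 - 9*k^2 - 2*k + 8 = (k + 4)*(k^3 - 2*k^2 - k + 2) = (k - 2)*(k + 4)*(k^2 - 1) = (k - 2)*(k - 1)*(k + 4)*(k + 1)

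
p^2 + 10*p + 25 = (p + 5)^2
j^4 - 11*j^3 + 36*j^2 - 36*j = j*(j - 6)*(j - 3)*(j - 2)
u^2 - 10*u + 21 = (u - 7)*(u - 3)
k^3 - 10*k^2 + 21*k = k*(k - 7)*(k - 3)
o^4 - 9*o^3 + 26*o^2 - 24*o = o*(o - 4)*(o - 3)*(o - 2)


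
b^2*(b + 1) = b^3 + b^2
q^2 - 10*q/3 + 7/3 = (q - 7/3)*(q - 1)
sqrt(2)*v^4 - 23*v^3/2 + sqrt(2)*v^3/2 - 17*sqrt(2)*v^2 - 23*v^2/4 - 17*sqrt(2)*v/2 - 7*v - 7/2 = (v + 1/2)*(v - 7*sqrt(2))*(v + sqrt(2))*(sqrt(2)*v + 1/2)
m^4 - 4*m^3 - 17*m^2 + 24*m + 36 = (m - 6)*(m - 2)*(m + 1)*(m + 3)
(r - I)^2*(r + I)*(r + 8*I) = r^4 + 7*I*r^3 + 9*r^2 + 7*I*r + 8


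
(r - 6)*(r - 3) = r^2 - 9*r + 18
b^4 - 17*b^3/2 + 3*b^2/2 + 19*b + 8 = (b - 8)*(b - 2)*(sqrt(2)*b/2 + sqrt(2)/2)*(sqrt(2)*b + sqrt(2)/2)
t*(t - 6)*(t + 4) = t^3 - 2*t^2 - 24*t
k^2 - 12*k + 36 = (k - 6)^2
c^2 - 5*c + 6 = (c - 3)*(c - 2)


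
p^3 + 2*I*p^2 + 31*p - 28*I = (p - 4*I)*(p - I)*(p + 7*I)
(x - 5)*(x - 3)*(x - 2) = x^3 - 10*x^2 + 31*x - 30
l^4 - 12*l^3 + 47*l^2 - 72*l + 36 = (l - 6)*(l - 3)*(l - 2)*(l - 1)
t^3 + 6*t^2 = t^2*(t + 6)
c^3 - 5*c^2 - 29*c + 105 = (c - 7)*(c - 3)*(c + 5)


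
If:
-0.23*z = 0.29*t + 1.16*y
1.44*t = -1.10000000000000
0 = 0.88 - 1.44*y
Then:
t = -0.76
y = 0.61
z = -2.12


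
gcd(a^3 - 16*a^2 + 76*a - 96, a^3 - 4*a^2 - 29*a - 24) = a - 8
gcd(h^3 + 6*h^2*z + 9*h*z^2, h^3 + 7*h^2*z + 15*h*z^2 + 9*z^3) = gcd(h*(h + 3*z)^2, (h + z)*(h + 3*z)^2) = h^2 + 6*h*z + 9*z^2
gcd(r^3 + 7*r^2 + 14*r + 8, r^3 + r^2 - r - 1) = r + 1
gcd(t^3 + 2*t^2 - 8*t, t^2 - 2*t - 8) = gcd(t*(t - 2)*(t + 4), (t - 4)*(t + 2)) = 1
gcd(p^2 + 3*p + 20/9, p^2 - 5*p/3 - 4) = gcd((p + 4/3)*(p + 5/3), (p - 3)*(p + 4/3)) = p + 4/3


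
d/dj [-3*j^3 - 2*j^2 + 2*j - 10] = -9*j^2 - 4*j + 2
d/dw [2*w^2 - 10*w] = 4*w - 10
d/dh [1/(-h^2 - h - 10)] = (2*h + 1)/(h^2 + h + 10)^2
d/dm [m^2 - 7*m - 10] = 2*m - 7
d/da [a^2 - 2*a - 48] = 2*a - 2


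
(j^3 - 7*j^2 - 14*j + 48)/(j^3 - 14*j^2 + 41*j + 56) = (j^2 + j - 6)/(j^2 - 6*j - 7)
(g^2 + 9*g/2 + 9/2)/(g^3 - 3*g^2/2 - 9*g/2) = (g + 3)/(g*(g - 3))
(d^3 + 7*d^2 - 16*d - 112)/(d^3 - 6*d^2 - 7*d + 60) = (d^2 + 11*d + 28)/(d^2 - 2*d - 15)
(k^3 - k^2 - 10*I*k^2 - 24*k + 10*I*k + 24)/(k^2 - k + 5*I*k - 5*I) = (k^2 - 10*I*k - 24)/(k + 5*I)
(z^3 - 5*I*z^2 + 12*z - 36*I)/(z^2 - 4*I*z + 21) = (z^2 - 8*I*z - 12)/(z - 7*I)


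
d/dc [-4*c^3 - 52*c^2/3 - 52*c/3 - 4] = -12*c^2 - 104*c/3 - 52/3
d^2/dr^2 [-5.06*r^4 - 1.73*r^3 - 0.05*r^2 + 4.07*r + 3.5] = -60.72*r^2 - 10.38*r - 0.1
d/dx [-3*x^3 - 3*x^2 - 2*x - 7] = -9*x^2 - 6*x - 2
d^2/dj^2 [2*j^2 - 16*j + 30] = 4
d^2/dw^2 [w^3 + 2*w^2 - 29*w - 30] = 6*w + 4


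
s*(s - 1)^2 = s^3 - 2*s^2 + s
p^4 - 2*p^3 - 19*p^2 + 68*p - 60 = (p - 3)*(p - 2)^2*(p + 5)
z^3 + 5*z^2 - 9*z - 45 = (z - 3)*(z + 3)*(z + 5)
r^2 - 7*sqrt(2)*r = r*(r - 7*sqrt(2))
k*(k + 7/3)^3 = k^4 + 7*k^3 + 49*k^2/3 + 343*k/27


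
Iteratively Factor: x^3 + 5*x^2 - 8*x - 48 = (x + 4)*(x^2 + x - 12) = (x + 4)^2*(x - 3)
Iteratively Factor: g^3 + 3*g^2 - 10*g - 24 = (g + 4)*(g^2 - g - 6) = (g + 2)*(g + 4)*(g - 3)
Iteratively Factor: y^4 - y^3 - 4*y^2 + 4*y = (y - 2)*(y^3 + y^2 - 2*y) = y*(y - 2)*(y^2 + y - 2) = y*(y - 2)*(y + 2)*(y - 1)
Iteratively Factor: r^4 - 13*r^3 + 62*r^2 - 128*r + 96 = (r - 4)*(r^3 - 9*r^2 + 26*r - 24) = (r - 4)^2*(r^2 - 5*r + 6) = (r - 4)^2*(r - 2)*(r - 3)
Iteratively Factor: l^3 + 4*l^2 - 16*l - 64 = (l + 4)*(l^2 - 16) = (l + 4)^2*(l - 4)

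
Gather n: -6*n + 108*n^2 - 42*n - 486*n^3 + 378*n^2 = -486*n^3 + 486*n^2 - 48*n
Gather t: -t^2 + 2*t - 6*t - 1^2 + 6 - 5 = -t^2 - 4*t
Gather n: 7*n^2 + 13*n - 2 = 7*n^2 + 13*n - 2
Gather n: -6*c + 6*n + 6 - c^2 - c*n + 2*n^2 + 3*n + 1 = -c^2 - 6*c + 2*n^2 + n*(9 - c) + 7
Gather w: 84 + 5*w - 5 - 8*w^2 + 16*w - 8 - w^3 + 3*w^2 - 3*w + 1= -w^3 - 5*w^2 + 18*w + 72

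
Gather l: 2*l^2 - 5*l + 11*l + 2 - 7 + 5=2*l^2 + 6*l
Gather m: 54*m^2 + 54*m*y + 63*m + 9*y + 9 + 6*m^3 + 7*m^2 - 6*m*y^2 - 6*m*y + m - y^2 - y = 6*m^3 + 61*m^2 + m*(-6*y^2 + 48*y + 64) - y^2 + 8*y + 9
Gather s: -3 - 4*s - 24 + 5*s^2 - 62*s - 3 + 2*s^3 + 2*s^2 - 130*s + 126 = 2*s^3 + 7*s^2 - 196*s + 96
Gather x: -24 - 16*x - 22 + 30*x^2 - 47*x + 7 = 30*x^2 - 63*x - 39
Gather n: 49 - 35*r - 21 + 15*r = 28 - 20*r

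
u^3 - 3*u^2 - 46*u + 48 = (u - 8)*(u - 1)*(u + 6)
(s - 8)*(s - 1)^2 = s^3 - 10*s^2 + 17*s - 8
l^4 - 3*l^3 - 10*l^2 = l^2*(l - 5)*(l + 2)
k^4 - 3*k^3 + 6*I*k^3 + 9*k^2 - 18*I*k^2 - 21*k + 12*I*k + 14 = (k - 2)*(k - 1)*(k - I)*(k + 7*I)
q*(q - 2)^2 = q^3 - 4*q^2 + 4*q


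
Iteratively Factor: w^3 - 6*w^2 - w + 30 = (w - 3)*(w^2 - 3*w - 10) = (w - 5)*(w - 3)*(w + 2)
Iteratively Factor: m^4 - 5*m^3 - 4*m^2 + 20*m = (m)*(m^3 - 5*m^2 - 4*m + 20) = m*(m + 2)*(m^2 - 7*m + 10) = m*(m - 5)*(m + 2)*(m - 2)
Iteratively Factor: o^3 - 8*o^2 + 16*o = (o - 4)*(o^2 - 4*o) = o*(o - 4)*(o - 4)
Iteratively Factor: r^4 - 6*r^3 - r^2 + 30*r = (r - 5)*(r^3 - r^2 - 6*r) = (r - 5)*(r + 2)*(r^2 - 3*r) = (r - 5)*(r - 3)*(r + 2)*(r)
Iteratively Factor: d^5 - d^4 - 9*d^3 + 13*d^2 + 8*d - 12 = (d - 2)*(d^4 + d^3 - 7*d^2 - d + 6) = (d - 2)*(d + 1)*(d^3 - 7*d + 6) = (d - 2)*(d - 1)*(d + 1)*(d^2 + d - 6) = (d - 2)^2*(d - 1)*(d + 1)*(d + 3)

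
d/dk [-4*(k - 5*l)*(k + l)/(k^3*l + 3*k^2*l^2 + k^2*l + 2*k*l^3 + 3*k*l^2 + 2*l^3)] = 4*(k^2 - 10*k*l - 10*l^2 - 7*l)/(l*(k^4 + 4*k^3*l + 2*k^3 + 4*k^2*l^2 + 8*k^2*l + k^2 + 8*k*l^2 + 4*k*l + 4*l^2))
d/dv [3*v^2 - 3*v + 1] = 6*v - 3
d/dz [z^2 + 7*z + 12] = 2*z + 7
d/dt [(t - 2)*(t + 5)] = 2*t + 3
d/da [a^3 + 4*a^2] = a*(3*a + 8)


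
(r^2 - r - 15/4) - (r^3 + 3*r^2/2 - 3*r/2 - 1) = -r^3 - r^2/2 + r/2 - 11/4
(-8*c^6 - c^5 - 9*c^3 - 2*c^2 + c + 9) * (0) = 0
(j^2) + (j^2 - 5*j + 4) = 2*j^2 - 5*j + 4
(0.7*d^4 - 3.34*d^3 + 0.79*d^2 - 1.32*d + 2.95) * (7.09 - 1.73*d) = -1.211*d^5 + 10.7412*d^4 - 25.0473*d^3 + 7.8847*d^2 - 14.4623*d + 20.9155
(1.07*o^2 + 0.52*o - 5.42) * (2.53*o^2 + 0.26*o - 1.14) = 2.7071*o^4 + 1.5938*o^3 - 14.7972*o^2 - 2.002*o + 6.1788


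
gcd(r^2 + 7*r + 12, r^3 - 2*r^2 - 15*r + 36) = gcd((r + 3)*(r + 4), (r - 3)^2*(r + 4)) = r + 4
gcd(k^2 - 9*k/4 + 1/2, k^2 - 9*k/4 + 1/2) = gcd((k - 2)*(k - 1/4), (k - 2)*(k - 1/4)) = k^2 - 9*k/4 + 1/2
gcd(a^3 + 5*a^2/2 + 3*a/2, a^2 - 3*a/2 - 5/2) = a + 1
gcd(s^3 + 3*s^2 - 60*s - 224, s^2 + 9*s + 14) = s + 7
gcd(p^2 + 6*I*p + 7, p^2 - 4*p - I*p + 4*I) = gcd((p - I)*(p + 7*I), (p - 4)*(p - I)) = p - I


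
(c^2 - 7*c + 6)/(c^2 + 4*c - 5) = (c - 6)/(c + 5)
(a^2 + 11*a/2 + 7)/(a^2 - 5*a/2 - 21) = (a + 2)/(a - 6)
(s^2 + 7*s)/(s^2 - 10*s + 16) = s*(s + 7)/(s^2 - 10*s + 16)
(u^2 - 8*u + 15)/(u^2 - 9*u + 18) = (u - 5)/(u - 6)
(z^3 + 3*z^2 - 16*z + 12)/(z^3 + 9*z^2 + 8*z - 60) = (z - 1)/(z + 5)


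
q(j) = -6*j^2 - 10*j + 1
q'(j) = -12*j - 10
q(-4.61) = -80.41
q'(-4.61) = 45.32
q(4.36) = -156.66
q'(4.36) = -62.32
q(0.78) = -10.45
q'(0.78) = -19.36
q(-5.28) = -113.47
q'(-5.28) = 53.36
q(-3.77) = -46.58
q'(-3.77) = 35.24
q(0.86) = -12.04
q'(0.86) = -20.32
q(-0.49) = 4.46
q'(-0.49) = -4.12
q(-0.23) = 2.98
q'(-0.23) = -7.24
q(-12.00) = -743.00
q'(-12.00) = 134.00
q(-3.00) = -23.00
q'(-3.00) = 26.00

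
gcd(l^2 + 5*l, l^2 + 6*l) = l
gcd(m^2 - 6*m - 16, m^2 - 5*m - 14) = m + 2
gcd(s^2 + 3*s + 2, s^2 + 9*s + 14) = s + 2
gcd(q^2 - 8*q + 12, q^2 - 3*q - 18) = q - 6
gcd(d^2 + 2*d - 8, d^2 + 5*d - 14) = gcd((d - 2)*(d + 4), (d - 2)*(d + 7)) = d - 2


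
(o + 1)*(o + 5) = o^2 + 6*o + 5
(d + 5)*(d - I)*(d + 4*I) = d^3 + 5*d^2 + 3*I*d^2 + 4*d + 15*I*d + 20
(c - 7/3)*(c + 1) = c^2 - 4*c/3 - 7/3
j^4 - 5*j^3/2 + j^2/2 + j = j*(j - 2)*(j - 1)*(j + 1/2)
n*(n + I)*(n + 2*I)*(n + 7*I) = n^4 + 10*I*n^3 - 23*n^2 - 14*I*n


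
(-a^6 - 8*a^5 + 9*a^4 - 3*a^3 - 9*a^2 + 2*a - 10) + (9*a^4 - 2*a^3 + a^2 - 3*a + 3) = -a^6 - 8*a^5 + 18*a^4 - 5*a^3 - 8*a^2 - a - 7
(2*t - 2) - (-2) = 2*t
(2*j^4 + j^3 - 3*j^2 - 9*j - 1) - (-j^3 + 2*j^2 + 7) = 2*j^4 + 2*j^3 - 5*j^2 - 9*j - 8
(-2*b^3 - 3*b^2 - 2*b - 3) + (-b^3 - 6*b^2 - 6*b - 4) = -3*b^3 - 9*b^2 - 8*b - 7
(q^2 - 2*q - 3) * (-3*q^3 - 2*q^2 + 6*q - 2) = -3*q^5 + 4*q^4 + 19*q^3 - 8*q^2 - 14*q + 6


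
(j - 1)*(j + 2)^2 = j^3 + 3*j^2 - 4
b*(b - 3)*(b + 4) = b^3 + b^2 - 12*b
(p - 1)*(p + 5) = p^2 + 4*p - 5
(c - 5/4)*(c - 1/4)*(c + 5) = c^3 + 7*c^2/2 - 115*c/16 + 25/16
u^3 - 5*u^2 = u^2*(u - 5)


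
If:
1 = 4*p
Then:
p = 1/4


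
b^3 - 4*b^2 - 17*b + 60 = (b - 5)*(b - 3)*(b + 4)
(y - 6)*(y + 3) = y^2 - 3*y - 18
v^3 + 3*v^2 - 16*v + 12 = (v - 2)*(v - 1)*(v + 6)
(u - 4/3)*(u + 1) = u^2 - u/3 - 4/3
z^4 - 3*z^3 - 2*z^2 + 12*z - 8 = (z - 2)^2*(z - 1)*(z + 2)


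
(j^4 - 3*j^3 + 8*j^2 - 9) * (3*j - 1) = 3*j^5 - 10*j^4 + 27*j^3 - 8*j^2 - 27*j + 9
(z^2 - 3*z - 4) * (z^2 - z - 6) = z^4 - 4*z^3 - 7*z^2 + 22*z + 24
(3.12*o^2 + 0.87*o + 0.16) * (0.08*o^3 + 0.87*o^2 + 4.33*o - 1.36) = 0.2496*o^5 + 2.784*o^4 + 14.2793*o^3 - 0.336900000000001*o^2 - 0.4904*o - 0.2176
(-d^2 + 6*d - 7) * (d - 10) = -d^3 + 16*d^2 - 67*d + 70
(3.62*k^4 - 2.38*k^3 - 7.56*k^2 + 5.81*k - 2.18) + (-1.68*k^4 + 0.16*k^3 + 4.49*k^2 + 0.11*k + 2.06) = 1.94*k^4 - 2.22*k^3 - 3.07*k^2 + 5.92*k - 0.12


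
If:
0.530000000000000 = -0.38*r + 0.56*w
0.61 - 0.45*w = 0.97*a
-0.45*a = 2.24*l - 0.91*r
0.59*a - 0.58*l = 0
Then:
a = 0.10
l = 0.10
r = 0.29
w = 1.15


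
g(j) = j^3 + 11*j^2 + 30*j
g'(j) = 3*j^2 + 22*j + 30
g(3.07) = 224.71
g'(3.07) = 125.81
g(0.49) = 17.46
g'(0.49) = 41.50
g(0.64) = 23.97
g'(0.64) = 45.31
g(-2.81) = -19.63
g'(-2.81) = -8.13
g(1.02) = 43.11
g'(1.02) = 55.56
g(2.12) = 122.57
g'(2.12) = 90.12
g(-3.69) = -11.17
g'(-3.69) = -10.33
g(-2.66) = -20.79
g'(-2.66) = -7.29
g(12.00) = 3672.00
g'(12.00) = 726.00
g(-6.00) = 0.00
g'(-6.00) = 6.00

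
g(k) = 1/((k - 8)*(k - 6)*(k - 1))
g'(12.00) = 0.00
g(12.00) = 0.00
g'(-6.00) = 0.00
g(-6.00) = 0.00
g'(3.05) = 0.00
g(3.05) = 0.03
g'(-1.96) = -0.00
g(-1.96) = -0.00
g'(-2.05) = -0.00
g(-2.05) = -0.00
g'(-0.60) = -0.01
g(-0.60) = -0.01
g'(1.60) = -0.08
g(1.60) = 0.06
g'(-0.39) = -0.01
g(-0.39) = -0.01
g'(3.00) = 0.00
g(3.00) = 0.03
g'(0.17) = -0.04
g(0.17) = -0.03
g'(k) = -1/((k - 8)*(k - 6)*(k - 1)^2) - 1/((k - 8)*(k - 6)^2*(k - 1)) - 1/((k - 8)^2*(k - 6)*(k - 1))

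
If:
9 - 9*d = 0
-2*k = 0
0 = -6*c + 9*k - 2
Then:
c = -1/3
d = 1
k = 0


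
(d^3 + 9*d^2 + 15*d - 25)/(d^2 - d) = d + 10 + 25/d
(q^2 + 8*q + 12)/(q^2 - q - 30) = (q^2 + 8*q + 12)/(q^2 - q - 30)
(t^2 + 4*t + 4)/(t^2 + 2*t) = (t + 2)/t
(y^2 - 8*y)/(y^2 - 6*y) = (y - 8)/(y - 6)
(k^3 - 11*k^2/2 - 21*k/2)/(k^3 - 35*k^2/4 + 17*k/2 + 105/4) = 2*k*(2*k + 3)/(4*k^2 - 7*k - 15)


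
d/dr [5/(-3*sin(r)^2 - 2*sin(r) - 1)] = 10*(3*sin(r) + 1)*cos(r)/(3*sin(r)^2 + 2*sin(r) + 1)^2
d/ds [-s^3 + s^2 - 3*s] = -3*s^2 + 2*s - 3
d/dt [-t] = -1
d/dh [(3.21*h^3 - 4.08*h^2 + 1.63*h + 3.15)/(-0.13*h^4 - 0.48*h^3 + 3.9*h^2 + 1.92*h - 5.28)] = (0.4173*h^6 - 1.0608*h^5 + 11.1963*h^4 + 15.5292*h^3 - 60.501*h^2 + 18.5148*h - 14.6544)/(0.0169*h^8 + 0.1248*h^7 - 0.7836*h^6 - 4.2432*h^5 + 14.7396*h^4 + 20.0448*h^3 - 37.4976*h^2 - 20.2752*h + 27.8784)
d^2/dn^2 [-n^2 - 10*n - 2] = -2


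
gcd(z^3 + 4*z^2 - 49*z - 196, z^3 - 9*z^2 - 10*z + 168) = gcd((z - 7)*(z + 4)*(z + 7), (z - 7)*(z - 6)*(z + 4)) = z^2 - 3*z - 28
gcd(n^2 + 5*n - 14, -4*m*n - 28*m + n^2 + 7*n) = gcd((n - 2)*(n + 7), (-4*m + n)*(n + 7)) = n + 7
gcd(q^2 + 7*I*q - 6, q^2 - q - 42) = 1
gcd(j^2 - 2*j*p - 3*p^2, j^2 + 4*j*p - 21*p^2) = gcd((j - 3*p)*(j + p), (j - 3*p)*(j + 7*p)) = -j + 3*p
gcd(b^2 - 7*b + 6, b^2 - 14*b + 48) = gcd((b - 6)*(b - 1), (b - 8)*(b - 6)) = b - 6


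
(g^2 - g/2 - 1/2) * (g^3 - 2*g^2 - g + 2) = g^5 - 5*g^4/2 - g^3/2 + 7*g^2/2 - g/2 - 1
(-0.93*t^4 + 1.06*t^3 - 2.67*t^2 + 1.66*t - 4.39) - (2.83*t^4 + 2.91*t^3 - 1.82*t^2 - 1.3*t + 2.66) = -3.76*t^4 - 1.85*t^3 - 0.85*t^2 + 2.96*t - 7.05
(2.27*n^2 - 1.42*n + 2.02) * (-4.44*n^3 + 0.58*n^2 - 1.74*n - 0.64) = -10.0788*n^5 + 7.6214*n^4 - 13.7422*n^3 + 2.1896*n^2 - 2.606*n - 1.2928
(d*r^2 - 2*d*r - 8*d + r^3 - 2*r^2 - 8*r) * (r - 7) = d*r^3 - 9*d*r^2 + 6*d*r + 56*d + r^4 - 9*r^3 + 6*r^2 + 56*r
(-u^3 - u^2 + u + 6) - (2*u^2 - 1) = -u^3 - 3*u^2 + u + 7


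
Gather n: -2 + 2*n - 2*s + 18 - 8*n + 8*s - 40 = -6*n + 6*s - 24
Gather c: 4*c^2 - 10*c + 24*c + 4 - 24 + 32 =4*c^2 + 14*c + 12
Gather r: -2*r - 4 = -2*r - 4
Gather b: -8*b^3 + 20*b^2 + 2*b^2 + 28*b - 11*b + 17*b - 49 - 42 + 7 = -8*b^3 + 22*b^2 + 34*b - 84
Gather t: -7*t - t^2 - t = -t^2 - 8*t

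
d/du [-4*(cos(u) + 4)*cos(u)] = 8*(cos(u) + 2)*sin(u)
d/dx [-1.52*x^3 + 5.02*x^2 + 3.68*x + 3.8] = -4.56*x^2 + 10.04*x + 3.68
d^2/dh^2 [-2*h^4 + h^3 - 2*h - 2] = 6*h*(1 - 4*h)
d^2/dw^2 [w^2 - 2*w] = 2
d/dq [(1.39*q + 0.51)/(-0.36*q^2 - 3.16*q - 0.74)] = (0.5004*q^2 + 0.3672*q + 0.583)/(0.1296*q^4 + 2.2752*q^3 + 10.5184*q^2 + 4.6768*q + 0.5476)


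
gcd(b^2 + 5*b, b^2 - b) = b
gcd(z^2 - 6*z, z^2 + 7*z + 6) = 1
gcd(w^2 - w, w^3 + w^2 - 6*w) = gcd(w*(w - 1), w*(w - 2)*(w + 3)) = w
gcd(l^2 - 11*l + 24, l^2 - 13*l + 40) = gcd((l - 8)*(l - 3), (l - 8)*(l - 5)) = l - 8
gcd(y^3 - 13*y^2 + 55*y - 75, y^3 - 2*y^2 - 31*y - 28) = 1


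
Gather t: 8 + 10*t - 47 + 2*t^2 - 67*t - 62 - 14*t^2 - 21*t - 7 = -12*t^2 - 78*t - 108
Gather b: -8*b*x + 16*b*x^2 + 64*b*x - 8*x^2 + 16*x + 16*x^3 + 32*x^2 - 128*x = b*(16*x^2 + 56*x) + 16*x^3 + 24*x^2 - 112*x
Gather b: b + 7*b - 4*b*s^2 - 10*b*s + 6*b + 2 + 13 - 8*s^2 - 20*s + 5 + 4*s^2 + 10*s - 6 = b*(-4*s^2 - 10*s + 14) - 4*s^2 - 10*s + 14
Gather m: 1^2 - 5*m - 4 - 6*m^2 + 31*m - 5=-6*m^2 + 26*m - 8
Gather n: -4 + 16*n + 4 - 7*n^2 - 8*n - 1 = -7*n^2 + 8*n - 1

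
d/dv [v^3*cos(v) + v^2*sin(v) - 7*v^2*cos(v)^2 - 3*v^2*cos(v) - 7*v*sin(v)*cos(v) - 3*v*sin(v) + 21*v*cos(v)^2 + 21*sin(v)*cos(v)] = -v^3*sin(v) + 3*v^2*sin(v) + 7*v^2*sin(2*v) + 4*v^2*cos(v) + 2*v*sin(v) - 21*v*sin(2*v) - 9*v*cos(v) - 14*v*cos(2*v) - 7*v - 3*sin(v) - 7*sin(2*v)/2 + 63*cos(2*v)/2 + 21/2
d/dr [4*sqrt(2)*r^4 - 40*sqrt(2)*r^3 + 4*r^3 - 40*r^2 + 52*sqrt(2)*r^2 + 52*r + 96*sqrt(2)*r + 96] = 16*sqrt(2)*r^3 - 120*sqrt(2)*r^2 + 12*r^2 - 80*r + 104*sqrt(2)*r + 52 + 96*sqrt(2)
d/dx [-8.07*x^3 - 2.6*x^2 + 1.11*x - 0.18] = -24.21*x^2 - 5.2*x + 1.11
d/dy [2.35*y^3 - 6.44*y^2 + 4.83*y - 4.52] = 7.05*y^2 - 12.88*y + 4.83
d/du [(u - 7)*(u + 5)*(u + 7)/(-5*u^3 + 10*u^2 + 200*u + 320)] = (7*u^4 - 18*u^3 - 245*u^2 + 1620*u + 6664)/(5*(u^6 - 4*u^5 - 76*u^4 + 32*u^3 + 1856*u^2 + 5120*u + 4096))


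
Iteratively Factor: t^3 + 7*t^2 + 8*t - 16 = (t + 4)*(t^2 + 3*t - 4) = (t - 1)*(t + 4)*(t + 4)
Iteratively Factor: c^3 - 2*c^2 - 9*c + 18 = (c + 3)*(c^2 - 5*c + 6) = (c - 3)*(c + 3)*(c - 2)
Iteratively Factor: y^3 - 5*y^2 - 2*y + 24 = (y - 3)*(y^2 - 2*y - 8) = (y - 3)*(y + 2)*(y - 4)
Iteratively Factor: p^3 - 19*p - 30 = (p + 3)*(p^2 - 3*p - 10) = (p + 2)*(p + 3)*(p - 5)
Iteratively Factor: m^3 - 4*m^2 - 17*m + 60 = (m + 4)*(m^2 - 8*m + 15) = (m - 5)*(m + 4)*(m - 3)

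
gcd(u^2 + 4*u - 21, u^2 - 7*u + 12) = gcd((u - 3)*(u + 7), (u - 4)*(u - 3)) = u - 3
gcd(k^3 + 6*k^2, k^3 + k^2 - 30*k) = k^2 + 6*k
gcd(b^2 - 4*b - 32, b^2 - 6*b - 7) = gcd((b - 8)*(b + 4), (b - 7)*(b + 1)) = 1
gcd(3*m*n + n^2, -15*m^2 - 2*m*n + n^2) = 3*m + n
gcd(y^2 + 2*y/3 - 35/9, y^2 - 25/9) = y - 5/3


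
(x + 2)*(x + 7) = x^2 + 9*x + 14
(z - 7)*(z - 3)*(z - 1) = z^3 - 11*z^2 + 31*z - 21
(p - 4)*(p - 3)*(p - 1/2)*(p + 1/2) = p^4 - 7*p^3 + 47*p^2/4 + 7*p/4 - 3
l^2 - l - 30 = (l - 6)*(l + 5)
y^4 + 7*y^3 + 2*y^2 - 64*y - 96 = (y - 3)*(y + 2)*(y + 4)^2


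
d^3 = d^3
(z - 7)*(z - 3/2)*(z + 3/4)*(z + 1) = z^4 - 27*z^3/4 - 29*z^2/8 + 12*z + 63/8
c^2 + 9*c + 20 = (c + 4)*(c + 5)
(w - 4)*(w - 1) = w^2 - 5*w + 4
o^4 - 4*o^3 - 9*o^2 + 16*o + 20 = (o - 5)*(o - 2)*(o + 1)*(o + 2)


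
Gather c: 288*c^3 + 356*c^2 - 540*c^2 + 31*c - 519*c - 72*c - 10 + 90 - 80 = 288*c^3 - 184*c^2 - 560*c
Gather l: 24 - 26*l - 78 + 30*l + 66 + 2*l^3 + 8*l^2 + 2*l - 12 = 2*l^3 + 8*l^2 + 6*l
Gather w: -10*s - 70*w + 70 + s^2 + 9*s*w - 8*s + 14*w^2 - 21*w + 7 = s^2 - 18*s + 14*w^2 + w*(9*s - 91) + 77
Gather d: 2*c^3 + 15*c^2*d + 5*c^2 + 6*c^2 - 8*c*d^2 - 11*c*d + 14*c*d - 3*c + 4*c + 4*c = 2*c^3 + 11*c^2 - 8*c*d^2 + 5*c + d*(15*c^2 + 3*c)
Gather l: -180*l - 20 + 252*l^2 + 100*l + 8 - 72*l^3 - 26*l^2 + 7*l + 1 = -72*l^3 + 226*l^2 - 73*l - 11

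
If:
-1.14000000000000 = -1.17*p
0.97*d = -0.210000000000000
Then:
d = -0.22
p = 0.97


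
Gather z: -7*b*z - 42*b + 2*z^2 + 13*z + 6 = -42*b + 2*z^2 + z*(13 - 7*b) + 6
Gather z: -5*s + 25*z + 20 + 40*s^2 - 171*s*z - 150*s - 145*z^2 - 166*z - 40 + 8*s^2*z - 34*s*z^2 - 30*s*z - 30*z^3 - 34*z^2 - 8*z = 40*s^2 - 155*s - 30*z^3 + z^2*(-34*s - 179) + z*(8*s^2 - 201*s - 149) - 20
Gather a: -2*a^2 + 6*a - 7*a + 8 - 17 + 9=-2*a^2 - a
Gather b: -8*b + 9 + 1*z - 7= -8*b + z + 2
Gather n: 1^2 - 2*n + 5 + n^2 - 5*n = n^2 - 7*n + 6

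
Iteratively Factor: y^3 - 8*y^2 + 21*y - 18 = (y - 3)*(y^2 - 5*y + 6) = (y - 3)*(y - 2)*(y - 3)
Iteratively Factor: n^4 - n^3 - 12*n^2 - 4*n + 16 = (n - 4)*(n^3 + 3*n^2 - 4) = (n - 4)*(n + 2)*(n^2 + n - 2) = (n - 4)*(n + 2)^2*(n - 1)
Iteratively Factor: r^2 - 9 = (r - 3)*(r + 3)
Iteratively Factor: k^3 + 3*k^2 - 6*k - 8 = (k - 2)*(k^2 + 5*k + 4) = (k - 2)*(k + 4)*(k + 1)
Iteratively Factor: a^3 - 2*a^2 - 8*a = (a - 4)*(a^2 + 2*a) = a*(a - 4)*(a + 2)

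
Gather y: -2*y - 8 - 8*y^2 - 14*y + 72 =-8*y^2 - 16*y + 64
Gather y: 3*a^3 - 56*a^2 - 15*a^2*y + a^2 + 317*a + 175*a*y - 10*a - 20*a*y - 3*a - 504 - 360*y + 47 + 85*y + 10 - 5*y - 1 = 3*a^3 - 55*a^2 + 304*a + y*(-15*a^2 + 155*a - 280) - 448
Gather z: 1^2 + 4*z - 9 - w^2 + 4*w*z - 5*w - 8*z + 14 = -w^2 - 5*w + z*(4*w - 4) + 6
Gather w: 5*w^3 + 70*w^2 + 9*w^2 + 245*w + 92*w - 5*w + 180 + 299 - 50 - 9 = 5*w^3 + 79*w^2 + 332*w + 420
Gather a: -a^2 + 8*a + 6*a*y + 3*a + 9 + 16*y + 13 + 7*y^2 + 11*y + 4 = -a^2 + a*(6*y + 11) + 7*y^2 + 27*y + 26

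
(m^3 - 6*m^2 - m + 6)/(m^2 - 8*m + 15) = (m^3 - 6*m^2 - m + 6)/(m^2 - 8*m + 15)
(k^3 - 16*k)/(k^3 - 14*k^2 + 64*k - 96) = k*(k + 4)/(k^2 - 10*k + 24)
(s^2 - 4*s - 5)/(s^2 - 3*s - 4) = (s - 5)/(s - 4)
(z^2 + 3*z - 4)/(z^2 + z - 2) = (z + 4)/(z + 2)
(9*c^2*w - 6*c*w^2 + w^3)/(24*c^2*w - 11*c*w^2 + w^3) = (-3*c + w)/(-8*c + w)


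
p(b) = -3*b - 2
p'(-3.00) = -3.00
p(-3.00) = 7.00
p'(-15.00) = -3.00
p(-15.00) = 43.00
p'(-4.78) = -3.00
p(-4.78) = 12.34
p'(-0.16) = -3.00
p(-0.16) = -1.52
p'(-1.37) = -3.00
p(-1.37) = 2.11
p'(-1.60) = -3.00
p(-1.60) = 2.80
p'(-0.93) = -3.00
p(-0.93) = 0.79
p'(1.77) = -3.00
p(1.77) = -7.31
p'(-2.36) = -3.00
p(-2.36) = 5.08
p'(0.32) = -3.00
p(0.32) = -2.96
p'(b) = -3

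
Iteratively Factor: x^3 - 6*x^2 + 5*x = (x - 1)*(x^2 - 5*x) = (x - 5)*(x - 1)*(x)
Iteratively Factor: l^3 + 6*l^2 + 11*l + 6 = (l + 3)*(l^2 + 3*l + 2) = (l + 1)*(l + 3)*(l + 2)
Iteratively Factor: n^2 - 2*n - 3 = (n + 1)*(n - 3)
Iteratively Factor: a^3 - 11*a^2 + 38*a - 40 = (a - 2)*(a^2 - 9*a + 20) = (a - 5)*(a - 2)*(a - 4)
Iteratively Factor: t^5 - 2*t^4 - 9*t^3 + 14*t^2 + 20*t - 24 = (t - 2)*(t^4 - 9*t^2 - 4*t + 12) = (t - 3)*(t - 2)*(t^3 + 3*t^2 - 4) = (t - 3)*(t - 2)*(t + 2)*(t^2 + t - 2) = (t - 3)*(t - 2)*(t + 2)^2*(t - 1)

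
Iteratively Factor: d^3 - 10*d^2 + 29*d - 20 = (d - 5)*(d^2 - 5*d + 4) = (d - 5)*(d - 4)*(d - 1)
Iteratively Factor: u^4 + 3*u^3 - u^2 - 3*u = (u + 3)*(u^3 - u) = u*(u + 3)*(u^2 - 1) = u*(u + 1)*(u + 3)*(u - 1)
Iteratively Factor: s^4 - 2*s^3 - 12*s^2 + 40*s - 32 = (s + 4)*(s^3 - 6*s^2 + 12*s - 8) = (s - 2)*(s + 4)*(s^2 - 4*s + 4) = (s - 2)^2*(s + 4)*(s - 2)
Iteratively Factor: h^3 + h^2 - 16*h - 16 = (h + 4)*(h^2 - 3*h - 4) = (h - 4)*(h + 4)*(h + 1)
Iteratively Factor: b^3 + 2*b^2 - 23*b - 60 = (b + 3)*(b^2 - b - 20) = (b - 5)*(b + 3)*(b + 4)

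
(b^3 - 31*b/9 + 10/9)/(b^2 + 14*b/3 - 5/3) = (3*b^2 + b - 10)/(3*(b + 5))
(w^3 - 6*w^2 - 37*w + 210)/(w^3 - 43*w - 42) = (w - 5)/(w + 1)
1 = 1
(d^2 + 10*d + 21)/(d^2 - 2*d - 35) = (d^2 + 10*d + 21)/(d^2 - 2*d - 35)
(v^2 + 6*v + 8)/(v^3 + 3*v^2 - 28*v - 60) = (v + 4)/(v^2 + v - 30)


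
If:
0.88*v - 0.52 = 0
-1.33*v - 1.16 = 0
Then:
No Solution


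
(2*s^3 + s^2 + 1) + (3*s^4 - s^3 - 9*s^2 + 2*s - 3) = 3*s^4 + s^3 - 8*s^2 + 2*s - 2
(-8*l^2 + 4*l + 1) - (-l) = -8*l^2 + 5*l + 1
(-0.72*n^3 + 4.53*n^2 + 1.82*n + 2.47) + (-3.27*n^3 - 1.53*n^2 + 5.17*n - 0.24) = -3.99*n^3 + 3.0*n^2 + 6.99*n + 2.23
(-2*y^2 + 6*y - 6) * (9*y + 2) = -18*y^3 + 50*y^2 - 42*y - 12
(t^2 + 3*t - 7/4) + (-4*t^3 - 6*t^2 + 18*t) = -4*t^3 - 5*t^2 + 21*t - 7/4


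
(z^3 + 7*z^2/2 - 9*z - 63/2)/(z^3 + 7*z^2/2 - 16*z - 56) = (z^2 - 9)/(z^2 - 16)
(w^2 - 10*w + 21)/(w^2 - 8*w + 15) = (w - 7)/(w - 5)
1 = 1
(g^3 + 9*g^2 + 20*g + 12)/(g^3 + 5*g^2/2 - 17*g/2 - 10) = 2*(g^2 + 8*g + 12)/(2*g^2 + 3*g - 20)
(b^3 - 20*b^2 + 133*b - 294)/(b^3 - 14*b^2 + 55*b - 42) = (b - 7)/(b - 1)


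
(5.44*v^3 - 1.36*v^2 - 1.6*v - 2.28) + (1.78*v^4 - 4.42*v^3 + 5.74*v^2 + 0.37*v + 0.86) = 1.78*v^4 + 1.02*v^3 + 4.38*v^2 - 1.23*v - 1.42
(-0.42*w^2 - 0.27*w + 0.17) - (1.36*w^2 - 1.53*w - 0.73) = -1.78*w^2 + 1.26*w + 0.9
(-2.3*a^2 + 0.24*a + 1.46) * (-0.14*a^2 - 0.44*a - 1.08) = 0.322*a^4 + 0.9784*a^3 + 2.174*a^2 - 0.9016*a - 1.5768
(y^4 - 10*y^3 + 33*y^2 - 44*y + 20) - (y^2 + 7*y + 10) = y^4 - 10*y^3 + 32*y^2 - 51*y + 10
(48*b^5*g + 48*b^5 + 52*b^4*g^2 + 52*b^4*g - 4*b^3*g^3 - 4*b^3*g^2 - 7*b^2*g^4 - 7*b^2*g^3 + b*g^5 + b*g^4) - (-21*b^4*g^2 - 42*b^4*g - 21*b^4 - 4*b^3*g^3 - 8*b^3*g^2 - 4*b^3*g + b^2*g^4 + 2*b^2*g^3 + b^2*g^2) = 48*b^5*g + 48*b^5 + 73*b^4*g^2 + 94*b^4*g + 21*b^4 + 4*b^3*g^2 + 4*b^3*g - 8*b^2*g^4 - 9*b^2*g^3 - b^2*g^2 + b*g^5 + b*g^4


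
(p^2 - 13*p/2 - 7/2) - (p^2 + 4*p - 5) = 3/2 - 21*p/2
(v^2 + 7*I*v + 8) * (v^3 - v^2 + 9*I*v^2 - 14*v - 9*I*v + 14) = v^5 - v^4 + 16*I*v^4 - 69*v^3 - 16*I*v^3 + 69*v^2 - 26*I*v^2 - 112*v + 26*I*v + 112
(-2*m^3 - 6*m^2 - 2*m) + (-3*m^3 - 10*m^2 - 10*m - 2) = -5*m^3 - 16*m^2 - 12*m - 2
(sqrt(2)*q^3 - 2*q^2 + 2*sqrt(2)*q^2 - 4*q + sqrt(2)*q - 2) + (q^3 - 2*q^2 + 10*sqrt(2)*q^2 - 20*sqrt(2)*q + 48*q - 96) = q^3 + sqrt(2)*q^3 - 4*q^2 + 12*sqrt(2)*q^2 - 19*sqrt(2)*q + 44*q - 98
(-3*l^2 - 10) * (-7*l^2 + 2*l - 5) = 21*l^4 - 6*l^3 + 85*l^2 - 20*l + 50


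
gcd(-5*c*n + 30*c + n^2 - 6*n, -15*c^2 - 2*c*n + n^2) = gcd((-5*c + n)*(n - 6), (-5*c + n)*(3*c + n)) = 5*c - n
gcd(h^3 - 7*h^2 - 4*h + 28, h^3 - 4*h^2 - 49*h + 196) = h - 7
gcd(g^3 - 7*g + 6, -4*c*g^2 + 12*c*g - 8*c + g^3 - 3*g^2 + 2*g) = g^2 - 3*g + 2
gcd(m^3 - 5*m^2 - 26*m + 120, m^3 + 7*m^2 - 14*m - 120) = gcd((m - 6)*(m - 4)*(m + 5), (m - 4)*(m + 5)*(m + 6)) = m^2 + m - 20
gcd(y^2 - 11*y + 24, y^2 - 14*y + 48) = y - 8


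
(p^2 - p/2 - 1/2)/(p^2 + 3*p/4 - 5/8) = 4*(2*p^2 - p - 1)/(8*p^2 + 6*p - 5)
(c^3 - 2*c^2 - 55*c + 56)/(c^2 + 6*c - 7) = c - 8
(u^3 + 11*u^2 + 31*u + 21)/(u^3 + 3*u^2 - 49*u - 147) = (u + 1)/(u - 7)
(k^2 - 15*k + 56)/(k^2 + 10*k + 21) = (k^2 - 15*k + 56)/(k^2 + 10*k + 21)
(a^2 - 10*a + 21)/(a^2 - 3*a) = (a - 7)/a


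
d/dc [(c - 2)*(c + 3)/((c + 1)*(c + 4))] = 2*(2*c^2 + 10*c + 17)/(c^4 + 10*c^3 + 33*c^2 + 40*c + 16)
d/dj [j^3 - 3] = 3*j^2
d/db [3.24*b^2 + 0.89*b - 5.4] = 6.48*b + 0.89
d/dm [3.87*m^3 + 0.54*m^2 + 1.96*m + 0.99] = 11.61*m^2 + 1.08*m + 1.96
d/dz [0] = 0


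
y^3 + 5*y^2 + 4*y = y*(y + 1)*(y + 4)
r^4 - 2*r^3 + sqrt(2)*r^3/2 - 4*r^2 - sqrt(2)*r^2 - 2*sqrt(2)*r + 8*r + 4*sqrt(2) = (r - 2)^2*(r + 2)*(r + sqrt(2)/2)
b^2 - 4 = (b - 2)*(b + 2)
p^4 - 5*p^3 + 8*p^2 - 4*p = p*(p - 2)^2*(p - 1)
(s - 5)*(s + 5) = s^2 - 25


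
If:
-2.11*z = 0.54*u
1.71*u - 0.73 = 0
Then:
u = 0.43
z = -0.11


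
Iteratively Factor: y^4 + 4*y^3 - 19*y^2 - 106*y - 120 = (y - 5)*(y^3 + 9*y^2 + 26*y + 24) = (y - 5)*(y + 4)*(y^2 + 5*y + 6) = (y - 5)*(y + 3)*(y + 4)*(y + 2)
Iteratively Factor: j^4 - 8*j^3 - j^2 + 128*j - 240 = (j - 5)*(j^3 - 3*j^2 - 16*j + 48) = (j - 5)*(j - 4)*(j^2 + j - 12) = (j - 5)*(j - 4)*(j - 3)*(j + 4)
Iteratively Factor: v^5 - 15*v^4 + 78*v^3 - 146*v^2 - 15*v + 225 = (v - 5)*(v^4 - 10*v^3 + 28*v^2 - 6*v - 45) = (v - 5)*(v - 3)*(v^3 - 7*v^2 + 7*v + 15) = (v - 5)*(v - 3)^2*(v^2 - 4*v - 5) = (v - 5)^2*(v - 3)^2*(v + 1)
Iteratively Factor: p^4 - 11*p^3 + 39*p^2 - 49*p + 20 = (p - 5)*(p^3 - 6*p^2 + 9*p - 4) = (p - 5)*(p - 1)*(p^2 - 5*p + 4) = (p - 5)*(p - 1)^2*(p - 4)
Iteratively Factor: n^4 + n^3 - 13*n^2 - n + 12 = (n + 4)*(n^3 - 3*n^2 - n + 3) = (n - 1)*(n + 4)*(n^2 - 2*n - 3) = (n - 3)*(n - 1)*(n + 4)*(n + 1)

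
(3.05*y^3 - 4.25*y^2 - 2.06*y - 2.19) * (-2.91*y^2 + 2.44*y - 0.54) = -8.8755*y^5 + 19.8095*y^4 - 6.0224*y^3 + 3.6415*y^2 - 4.2312*y + 1.1826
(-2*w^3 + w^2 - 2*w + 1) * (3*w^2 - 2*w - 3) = -6*w^5 + 7*w^4 - 2*w^3 + 4*w^2 + 4*w - 3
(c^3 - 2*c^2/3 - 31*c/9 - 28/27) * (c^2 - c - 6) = c^5 - 5*c^4/3 - 79*c^3/9 + 173*c^2/27 + 586*c/27 + 56/9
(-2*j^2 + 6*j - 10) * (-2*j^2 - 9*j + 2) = 4*j^4 + 6*j^3 - 38*j^2 + 102*j - 20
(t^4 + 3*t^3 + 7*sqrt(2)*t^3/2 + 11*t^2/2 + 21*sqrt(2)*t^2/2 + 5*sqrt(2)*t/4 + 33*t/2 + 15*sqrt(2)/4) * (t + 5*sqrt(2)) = t^5 + 3*t^4 + 17*sqrt(2)*t^4/2 + 51*sqrt(2)*t^3/2 + 81*t^3/2 + 115*sqrt(2)*t^2/4 + 243*t^2/2 + 25*t/2 + 345*sqrt(2)*t/4 + 75/2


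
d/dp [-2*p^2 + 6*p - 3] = 6 - 4*p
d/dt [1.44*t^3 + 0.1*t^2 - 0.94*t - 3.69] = 4.32*t^2 + 0.2*t - 0.94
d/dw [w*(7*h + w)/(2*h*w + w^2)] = -5*h/(4*h^2 + 4*h*w + w^2)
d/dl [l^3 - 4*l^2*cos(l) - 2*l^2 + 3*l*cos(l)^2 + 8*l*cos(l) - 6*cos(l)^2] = 4*l^2*sin(l) + 3*l^2 - 3*l*sin(2*l) - 8*sqrt(2)*l*sin(l + pi/4) - 4*l + 6*sin(2*l) + 8*cos(l) + 3*cos(2*l)/2 + 3/2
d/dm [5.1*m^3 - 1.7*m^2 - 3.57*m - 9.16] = 15.3*m^2 - 3.4*m - 3.57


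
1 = 1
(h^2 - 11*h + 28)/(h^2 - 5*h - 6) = (-h^2 + 11*h - 28)/(-h^2 + 5*h + 6)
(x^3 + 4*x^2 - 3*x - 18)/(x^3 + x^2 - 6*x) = (x + 3)/x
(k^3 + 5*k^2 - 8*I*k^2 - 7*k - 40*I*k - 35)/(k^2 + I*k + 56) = (k^2 + k*(5 - I) - 5*I)/(k + 8*I)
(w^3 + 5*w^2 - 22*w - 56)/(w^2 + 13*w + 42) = (w^2 - 2*w - 8)/(w + 6)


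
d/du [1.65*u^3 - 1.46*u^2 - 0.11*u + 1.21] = 4.95*u^2 - 2.92*u - 0.11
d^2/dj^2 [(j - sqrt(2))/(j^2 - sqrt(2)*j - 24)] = 2*((-3*j + 2*sqrt(2))*(-j^2 + sqrt(2)*j + 24) - (j - sqrt(2))*(2*j - sqrt(2))^2)/(-j^2 + sqrt(2)*j + 24)^3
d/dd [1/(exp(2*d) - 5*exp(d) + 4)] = (5 - 2*exp(d))*exp(d)/(exp(2*d) - 5*exp(d) + 4)^2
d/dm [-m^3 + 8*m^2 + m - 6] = -3*m^2 + 16*m + 1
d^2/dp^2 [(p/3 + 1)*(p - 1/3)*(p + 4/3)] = 2*p + 8/3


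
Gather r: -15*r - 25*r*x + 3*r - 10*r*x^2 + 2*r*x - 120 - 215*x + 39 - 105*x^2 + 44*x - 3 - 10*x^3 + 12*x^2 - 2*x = r*(-10*x^2 - 23*x - 12) - 10*x^3 - 93*x^2 - 173*x - 84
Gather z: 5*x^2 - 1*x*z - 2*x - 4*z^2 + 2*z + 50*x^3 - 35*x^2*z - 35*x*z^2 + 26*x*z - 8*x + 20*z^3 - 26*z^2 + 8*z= 50*x^3 + 5*x^2 - 10*x + 20*z^3 + z^2*(-35*x - 30) + z*(-35*x^2 + 25*x + 10)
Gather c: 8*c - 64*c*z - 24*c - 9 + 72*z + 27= c*(-64*z - 16) + 72*z + 18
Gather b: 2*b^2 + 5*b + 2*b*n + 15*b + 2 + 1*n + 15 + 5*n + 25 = 2*b^2 + b*(2*n + 20) + 6*n + 42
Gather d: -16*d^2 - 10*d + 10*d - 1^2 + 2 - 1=-16*d^2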